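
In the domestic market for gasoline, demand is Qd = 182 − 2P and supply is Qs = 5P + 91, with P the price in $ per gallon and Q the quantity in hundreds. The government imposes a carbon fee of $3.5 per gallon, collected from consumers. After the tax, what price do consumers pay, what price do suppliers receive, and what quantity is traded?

Without the tax, 182 − 2P = 5P + 91 gives 7P = 91, so P* = $13 and Q* = 156.
With the tax collected from consumers, demand (in seller-price terms) shifts: Qd = 182 − 2(P + 3.5).
New equilibrium: consumers pay $15.5, suppliers receive $12, Q = 151. (Wedge: Pb − Ps = 3.5.)
The less price-elastic side of the market bears the larger share of a per-unit tax.

Consumers pay $15.5; suppliers receive $12; quantity = 151.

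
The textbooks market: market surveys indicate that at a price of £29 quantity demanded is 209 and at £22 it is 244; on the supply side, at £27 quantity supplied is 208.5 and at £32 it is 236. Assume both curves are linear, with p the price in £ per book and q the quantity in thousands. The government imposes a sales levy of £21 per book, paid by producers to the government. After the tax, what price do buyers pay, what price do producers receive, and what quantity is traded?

Buyers pay £39; producers receive £18; quantity = 159.

Demand slope: (244 − 209)/(22 − 29) = -5, so qd = 354 − 5p.
Supply slope: (236 − 208.5)/(32 − 27) = 5.5, so qs = 5.5p + 60.
Before the tax: set 354 − 5p = 5.5p + 60 → p* = £28, q* = 214.
With the tax collected from producers, supply shifts: qs = 5.5(p − 21) + 60.
New equilibrium: buyers pay £39, producers receive £18, q = 159. (Wedge: pb − ps = 21.)
The less price-elastic side of the market bears the larger share of a per-unit tax.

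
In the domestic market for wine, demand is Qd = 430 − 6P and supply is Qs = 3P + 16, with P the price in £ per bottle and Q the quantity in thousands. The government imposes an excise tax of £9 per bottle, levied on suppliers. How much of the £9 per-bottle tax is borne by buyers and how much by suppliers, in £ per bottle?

Buyers bear £3 per bottle; suppliers bear £6 per bottle.

Without the tax, 430 − 6P = 3P + 16 gives 9P = 414, so P* = £46 and Q* = 154.
With the tax collected from suppliers, supply shifts: Qs = 3(P − 9) + 16.
Solving gives Q = 136 with buyers paying £49 and suppliers receiving £40 (the £9 wedge).
Burden on buyers: £3; on suppliers: £6. (They sum to £9.)
The less price-elastic side of the market bears the larger share of a per-unit tax.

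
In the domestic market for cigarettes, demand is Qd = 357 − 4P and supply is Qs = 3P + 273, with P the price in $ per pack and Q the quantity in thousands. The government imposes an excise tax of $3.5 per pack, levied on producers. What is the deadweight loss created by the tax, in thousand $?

Deadweight loss = $10.5 thousand.

Without the tax, 357 − 4P = 3P + 273 gives 7P = 84, so P* = $12 and Q* = 309.
With the tax collected from producers, supply shifts: Qs = 3(P − 3.5) + 273.
Solving gives Q = 303 with consumers paying $13.5 and producers receiving $10 (the $3.5 wedge).
Quantity falls by |ΔQ| = |309 − 303| = 6.
DWL = ½ · t · |ΔQ| = ½ · 3.5 · 6 = $10.5.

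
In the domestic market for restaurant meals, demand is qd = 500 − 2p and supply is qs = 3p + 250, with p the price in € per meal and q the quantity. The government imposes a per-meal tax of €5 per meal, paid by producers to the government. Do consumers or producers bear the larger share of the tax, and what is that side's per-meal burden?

Consumers bear the larger share: €3 per meal.

Without the tax, 500 − 2p = 3p + 250 gives 5p = 250, so p* = €50 and q* = 400.
With the tax collected from producers, supply shifts: qs = 3(p − 5) + 250.
Solving gives q = 394 with consumers paying €53 and producers receiving €48 (the €5 wedge).
Per-meal burden: consumers €3, producers €2.
Consumers take the larger share because demand is less price-elastic here (demand slope 2 vs supply slope 3).
The less price-elastic side of the market bears the larger share of a per-unit tax.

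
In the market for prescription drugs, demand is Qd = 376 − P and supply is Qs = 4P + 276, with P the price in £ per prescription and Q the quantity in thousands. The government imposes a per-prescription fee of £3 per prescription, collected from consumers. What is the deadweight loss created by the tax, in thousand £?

Before the tax: set 376 − P = 4P + 276 → P* = £20, Q* = 356.
With the tax collected from consumers, demand (in seller-price terms) shifts: Qd = 376 − (P + 3).
New equilibrium: consumers pay £22.4, suppliers receive £19.4, Q = 353.6. (Wedge: Pb − Ps = 3.)
Quantity falls by |ΔQ| = |356 − 353.6| = 2.4.
DWL = ½ · t · |ΔQ| = ½ · 3 · 2.4 = £3.6.

Deadweight loss = £3.6 thousand.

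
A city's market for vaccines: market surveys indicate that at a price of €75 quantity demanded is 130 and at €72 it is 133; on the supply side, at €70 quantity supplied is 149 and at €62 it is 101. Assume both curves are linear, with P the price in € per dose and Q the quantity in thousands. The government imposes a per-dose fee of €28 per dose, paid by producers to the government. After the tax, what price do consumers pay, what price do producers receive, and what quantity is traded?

Demand slope: (133 − 130)/(72 − 75) = -1, so Qd = 205 − P.
Supply slope: (101 − 149)/(62 − 70) = 6, so Qs = 6P − 271.
Without the tax, 205 − P = 6P − 271 gives 7P = 476, so P* = €68 and Q* = 137.
With the tax collected from producers, supply shifts: Qs = 6(P − 28) − 271.
New equilibrium: consumers pay €92, producers receive €64, Q = 113. (Wedge: Pb − Ps = 28.)
The less price-elastic side of the market bears the larger share of a per-unit tax.

Consumers pay €92; producers receive €64; quantity = 113.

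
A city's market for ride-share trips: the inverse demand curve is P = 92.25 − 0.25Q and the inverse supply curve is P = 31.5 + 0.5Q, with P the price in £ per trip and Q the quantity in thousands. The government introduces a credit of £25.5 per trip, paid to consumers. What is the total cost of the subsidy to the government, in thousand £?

Inverting to Q(P) form: Qd = 369 − 4P; Qs = 2P − 63.
Without the subsidy, 369 − 4P = 2P − 63 gives 6P = 432, so P* = £72 and Q* = 81.
With a per-unit subsidy paid to consumers, each effectively pays P − 25.5, so demand becomes Qd = 369 − 4(P − 25.5).
Solving gives Q = 115 with consumers paying £63.5 and producers receiving £89 (the £25.5 wedge).
Outlay = t · Q = 25.5 · 115 = £2932.5.

Government outlay = £2932.5 thousand.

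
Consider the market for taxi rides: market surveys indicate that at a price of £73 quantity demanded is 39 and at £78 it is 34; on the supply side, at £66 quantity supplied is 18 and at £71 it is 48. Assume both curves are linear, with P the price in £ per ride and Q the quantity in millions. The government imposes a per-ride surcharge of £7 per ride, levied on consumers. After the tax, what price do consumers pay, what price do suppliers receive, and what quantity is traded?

Demand slope: (34 − 39)/(78 − 73) = -1, so Qd = 112 − P.
Supply slope: (48 − 18)/(71 − 66) = 6, so Qs = 6P − 378.
Before the tax: set 112 − P = 6P − 378 → P* = £70, Q* = 42.
With the tax collected from consumers, demand (in seller-price terms) shifts: Qd = 112 − (P + 7).
New equilibrium: consumers pay £76, suppliers receive £69, Q = 36. (Wedge: Pb − Ps = 7.)
The less price-elastic side of the market bears the larger share of a per-unit tax.

Consumers pay £76; suppliers receive £69; quantity = 36.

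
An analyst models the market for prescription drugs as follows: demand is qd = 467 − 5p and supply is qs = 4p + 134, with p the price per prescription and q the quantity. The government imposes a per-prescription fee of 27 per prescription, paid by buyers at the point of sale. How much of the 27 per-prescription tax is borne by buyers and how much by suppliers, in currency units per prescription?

Buyers bear 12 per prescription; suppliers bear 15 per prescription.

Without the tax, 467 − 5p = 4p + 134 gives 9p = 333, so p* = 37 and q* = 282.
With the tax collected from buyers, demand (in seller-price terms) shifts: qd = 467 − 5(p + 27).
Solving gives q = 222 with buyers paying 49 and suppliers receiving 22 (the 27 wedge).
Burden on buyers: 12; on suppliers: 15. (They sum to 27.)
The less price-elastic side of the market bears the larger share of a per-unit tax.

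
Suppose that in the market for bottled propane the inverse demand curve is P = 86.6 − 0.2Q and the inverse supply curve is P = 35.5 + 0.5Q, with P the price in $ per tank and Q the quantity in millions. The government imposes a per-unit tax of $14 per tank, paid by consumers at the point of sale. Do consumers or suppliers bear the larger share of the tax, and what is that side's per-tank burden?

Inverting to Q(P) form: Qd = 433 − 5P; Qs = 2P − 71.
Before the tax: set 433 − 5P = 2P − 71 → P* = $72, Q* = 73.
With the tax collected from consumers, demand (in seller-price terms) shifts: Qd = 433 − 5(P + 14).
Solving gives Q = 53 with consumers paying $76 and suppliers receiving $62 (the $14 wedge).
Per-tank burden: consumers $4, suppliers $10.
Suppliers take the larger share because supply is less price-elastic here (demand slope 5 vs supply slope 2).
The less price-elastic side of the market bears the larger share of a per-unit tax.

Suppliers bear the larger share: $10 per tank.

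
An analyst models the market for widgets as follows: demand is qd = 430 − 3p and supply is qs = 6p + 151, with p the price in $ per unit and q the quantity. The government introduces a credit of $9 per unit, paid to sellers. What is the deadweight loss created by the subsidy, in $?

Before the subsidy: set 430 − 3p = 6p + 151 → p* = $31, q* = 337.
With a per-unit subsidy paid to sellers, each receives p + 9 per unit sold, so supply becomes qs = 6(p + 9) + 151.
Solving gives q = 355 with buyers paying $25 and sellers receiving $34 (the $9 wedge).
Quantity rises by |ΔQ| = |337 − 355| = 18.
DWL = ½ · t · |ΔQ| = ½ · 9 · 18 = $81.

Deadweight loss = $81.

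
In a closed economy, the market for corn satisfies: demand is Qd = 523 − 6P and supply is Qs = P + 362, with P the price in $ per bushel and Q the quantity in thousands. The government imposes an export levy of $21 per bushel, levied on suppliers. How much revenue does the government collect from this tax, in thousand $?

Without the tax, 523 − 6P = P + 362 gives 7P = 161, so P* = $23 and Q* = 385.
With the tax collected from suppliers, supply shifts: Qs = (P − 21) + 362.
Solving gives Q = 367 with consumers paying $26 and suppliers receiving $5 (the $21 wedge).
Revenue = t · Q = 21 · 367 = $7707.

Tax revenue = $7707 thousand.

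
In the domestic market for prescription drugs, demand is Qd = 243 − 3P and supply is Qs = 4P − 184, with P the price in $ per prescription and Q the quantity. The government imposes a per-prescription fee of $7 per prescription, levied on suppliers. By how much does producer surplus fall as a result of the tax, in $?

Producer surplus falls by $162.

Without the tax, 243 − 3P = 4P − 184 gives 7P = 427, so P* = $61 and Q* = 60.
With the tax collected from suppliers, supply shifts: Qs = 4(P − 7) − 184.
New equilibrium: buyers pay $65, suppliers receive $58, Q = 48. (Wedge: Pb − Ps = 7.)
ΔPS is the trapezoid between Q = 48 and Q = 60 of height $3: ½ · (60 + 48) · 3 = $162.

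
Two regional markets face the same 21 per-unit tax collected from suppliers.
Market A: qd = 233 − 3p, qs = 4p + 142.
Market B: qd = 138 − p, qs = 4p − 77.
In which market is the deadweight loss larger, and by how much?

Market A: pre-tax p* = 13, q* = 194; post-tax q = 158; deadweight loss = 378.
Market B: pre-tax p* = 43, q* = 95; post-tax q = 78.2; deadweight loss = 176.4.
Difference: 378 vs 176.4 → market A is larger by 201.6.

Market A, by 201.6.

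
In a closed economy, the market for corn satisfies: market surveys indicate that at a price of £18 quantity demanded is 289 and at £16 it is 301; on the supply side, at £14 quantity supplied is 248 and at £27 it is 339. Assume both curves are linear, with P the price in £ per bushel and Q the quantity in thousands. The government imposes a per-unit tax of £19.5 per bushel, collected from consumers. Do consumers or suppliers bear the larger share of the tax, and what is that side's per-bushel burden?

Demand slope: (301 − 289)/(16 − 18) = -6, so Qd = 397 − 6P.
Supply slope: (339 − 248)/(27 − 14) = 7, so Qs = 7P + 150.
Without the tax, 397 − 6P = 7P + 150 gives 13P = 247, so P* = £19 and Q* = 283.
With the tax collected from consumers, demand (in seller-price terms) shifts: Qd = 397 − 6(P + 19.5).
New equilibrium: consumers pay £29.5, suppliers receive £10, Q = 220. (Wedge: Pb − Ps = 19.5.)
Per-bushel burden: consumers £10.5, suppliers £9.
Consumers take the larger share because demand is less price-elastic here (demand slope 6 vs supply slope 7).

Consumers bear the larger share: £10.5 per bushel.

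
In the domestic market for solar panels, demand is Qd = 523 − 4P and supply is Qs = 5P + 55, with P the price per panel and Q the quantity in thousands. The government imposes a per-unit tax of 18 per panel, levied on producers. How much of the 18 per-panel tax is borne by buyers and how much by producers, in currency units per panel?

Buyers bear 10 per panel; producers bear 8 per panel.

Before the tax: set 523 − 4P = 5P + 55 → P* = 52, Q* = 315.
With the tax collected from producers, supply shifts: Qs = 5(P − 18) + 55.
New equilibrium: buyers pay 62, producers receive 44, Q = 275. (Wedge: Pb − Ps = 18.)
Burden on buyers: 10; on producers: 8. (They sum to 18.)
The less price-elastic side of the market bears the larger share of a per-unit tax.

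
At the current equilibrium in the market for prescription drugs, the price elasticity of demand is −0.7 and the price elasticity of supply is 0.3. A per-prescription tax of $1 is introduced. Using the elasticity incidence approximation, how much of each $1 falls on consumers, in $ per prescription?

Consumers bear ≈ $0.3 per prescription.

Incidence ratio: consumers' share ≈ εs / (εs + |εd|) = 0.3 / (0.3 + 0.7) = 0.3.
So consumers bear ≈ 0.3 × $1 = $0.3; sellers bear $0.7.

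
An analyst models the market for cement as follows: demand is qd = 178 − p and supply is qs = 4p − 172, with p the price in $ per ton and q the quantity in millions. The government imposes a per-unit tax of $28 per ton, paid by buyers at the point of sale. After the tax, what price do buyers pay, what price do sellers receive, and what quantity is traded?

Without the tax, 178 − p = 4p − 172 gives 5p = 350, so p* = $70 and q* = 108.
With the tax collected from buyers, demand (in seller-price terms) shifts: qd = 178 − (p + 28).
New equilibrium: buyers pay $92.4, sellers receive $64.4, q = 85.6. (Wedge: pb − ps = 28.)
The less price-elastic side of the market bears the larger share of a per-unit tax.

Buyers pay $92.4; sellers receive $64.4; quantity = 85.6.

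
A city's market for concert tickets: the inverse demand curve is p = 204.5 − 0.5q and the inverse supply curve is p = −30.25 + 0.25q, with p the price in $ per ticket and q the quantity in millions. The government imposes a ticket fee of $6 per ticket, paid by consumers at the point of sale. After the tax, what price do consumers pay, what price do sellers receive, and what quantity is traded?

Consumers pay $52; sellers receive $46; quantity = 305.

Rewrite in direct form: qd = 409 − 2p and qs = 4p + 121.
Before the tax: set 409 − 2p = 4p + 121 → p* = $48, q* = 313.
With the tax collected from consumers, demand (in seller-price terms) shifts: qd = 409 − 2(p + 6).
Solving gives q = 305 with consumers paying $52 and sellers receiving $46 (the $6 wedge).
The less price-elastic side of the market bears the larger share of a per-unit tax.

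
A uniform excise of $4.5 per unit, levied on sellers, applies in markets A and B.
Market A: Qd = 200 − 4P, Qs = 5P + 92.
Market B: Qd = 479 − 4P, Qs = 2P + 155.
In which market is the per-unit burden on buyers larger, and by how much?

Market A, by $1.

Market A: pre-tax P* = $12, Q* = 152; post-tax Q = 142; per-unit burden on buyers = $2.5.
Market B: pre-tax P* = $54, Q* = 263; post-tax Q = 257; per-unit burden on buyers = $1.5.
Difference: $2.5 vs $1.5 → market A is larger by $1.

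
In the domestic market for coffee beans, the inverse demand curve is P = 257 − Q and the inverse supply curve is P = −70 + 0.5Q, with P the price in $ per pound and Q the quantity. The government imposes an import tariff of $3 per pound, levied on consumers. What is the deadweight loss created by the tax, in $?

Inverting to Q(P) form: Qd = 257 − P; Qs = 2P + 140.
Before the tax: set 257 − P = 2P + 140 → P* = $39, Q* = 218.
With the tax collected from consumers, demand (in seller-price terms) shifts: Qd = 257 − (P + 3).
Solving gives Q = 216 with consumers paying $41 and producers receiving $38 (the $3 wedge).
Quantity falls by |ΔQ| = |218 − 216| = 2.
DWL = ½ · t · |ΔQ| = ½ · 3 · 2 = $3.

Deadweight loss = $3.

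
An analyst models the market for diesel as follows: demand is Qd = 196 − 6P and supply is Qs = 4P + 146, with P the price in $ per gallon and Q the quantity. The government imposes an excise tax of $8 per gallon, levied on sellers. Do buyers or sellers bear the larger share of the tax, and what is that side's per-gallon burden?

Without the tax, 196 − 6P = 4P + 146 gives 10P = 50, so P* = $5 and Q* = 166.
With the tax collected from sellers, supply shifts: Qs = 4(P − 8) + 146.
Solving gives Q = 146.8 with buyers paying $8.2 and sellers receiving $0.2 (the $8 wedge).
Per-gallon burden: buyers $3.2, sellers $4.8.
Sellers take the larger share because supply is less price-elastic here (demand slope 6 vs supply slope 4).
The less price-elastic side of the market bears the larger share of a per-unit tax.

Sellers bear the larger share: $4.8 per gallon.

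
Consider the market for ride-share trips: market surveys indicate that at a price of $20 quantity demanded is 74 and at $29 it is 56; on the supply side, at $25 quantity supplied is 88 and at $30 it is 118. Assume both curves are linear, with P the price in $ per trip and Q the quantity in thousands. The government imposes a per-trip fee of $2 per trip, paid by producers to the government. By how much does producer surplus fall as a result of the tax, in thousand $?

Demand slope: (56 − 74)/(29 − 20) = -2, so Qd = 114 − 2P.
Supply slope: (118 − 88)/(30 − 25) = 6, so Qs = 6P − 62.
Before the tax: set 114 − 2P = 6P − 62 → P* = $22, Q* = 70.
With the tax collected from producers, supply shifts: Qs = 6(P − 2) − 62.
New equilibrium: consumers pay $23.5, producers receive $21.5, Q = 67. (Wedge: Pb − Ps = 2.)
ΔPS is the trapezoid between Q = 67 and Q = 70 of height $0.5: ½ · (70 + 67) · 0.5 = $34.25.

Producer surplus falls by $34.25 thousand.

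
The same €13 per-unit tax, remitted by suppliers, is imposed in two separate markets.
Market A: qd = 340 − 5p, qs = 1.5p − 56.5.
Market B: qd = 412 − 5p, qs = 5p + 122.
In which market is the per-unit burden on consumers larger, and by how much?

Market A: pre-tax p* = €61, q* = 35; post-tax q = 20; per-unit burden on consumers = €3.
Market B: pre-tax p* = €29, q* = 267; post-tax q = 234.5; per-unit burden on consumers = €6.5.
Difference: €3 vs €6.5 → market B is larger by €3.5.

Market B, by €3.5.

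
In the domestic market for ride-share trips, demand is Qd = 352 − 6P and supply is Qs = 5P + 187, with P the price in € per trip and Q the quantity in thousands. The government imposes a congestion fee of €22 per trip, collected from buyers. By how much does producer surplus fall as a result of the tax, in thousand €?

Before the tax: set 352 − 6P = 5P + 187 → P* = €15, Q* = 262.
With the tax collected from buyers, demand (in seller-price terms) shifts: Qd = 352 − 6(P + 22).
New equilibrium: buyers pay €25, producers receive €3, Q = 202. (Wedge: Pb − Ps = 22.)
ΔPS is the trapezoid between Q = 202 and Q = 262 of height €12: ½ · (262 + 202) · 12 = €2784.

Producer surplus falls by €2784 thousand.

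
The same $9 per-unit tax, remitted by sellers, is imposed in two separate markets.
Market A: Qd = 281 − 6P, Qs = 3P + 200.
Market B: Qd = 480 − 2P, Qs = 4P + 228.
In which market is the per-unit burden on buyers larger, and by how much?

Market B, by $3.

Market A: pre-tax P* = $9, Q* = 227; post-tax Q = 209; per-unit burden on buyers = $3.
Market B: pre-tax P* = $42, Q* = 396; post-tax Q = 384; per-unit burden on buyers = $6.
Difference: $3 vs $6 → market B is larger by $3.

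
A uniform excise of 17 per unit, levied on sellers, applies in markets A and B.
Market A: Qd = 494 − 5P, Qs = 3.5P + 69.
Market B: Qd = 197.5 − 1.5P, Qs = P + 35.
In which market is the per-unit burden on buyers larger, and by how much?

Market A: pre-tax P* = 50, Q* = 244; post-tax Q = 209; per-unit burden on buyers = 7.
Market B: pre-tax P* = 65, Q* = 100; post-tax Q = 89.8; per-unit burden on buyers = 6.8.
Difference: 7 vs 6.8 → market A is larger by 0.2.

Market A, by 0.2.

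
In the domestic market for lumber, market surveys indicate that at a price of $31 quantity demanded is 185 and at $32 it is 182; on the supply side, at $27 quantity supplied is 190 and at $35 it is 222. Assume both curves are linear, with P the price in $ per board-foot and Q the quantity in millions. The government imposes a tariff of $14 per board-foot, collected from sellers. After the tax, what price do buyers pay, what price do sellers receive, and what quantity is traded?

Demand slope: (182 − 185)/(32 − 31) = -3, so Qd = 278 − 3P.
Supply slope: (222 − 190)/(35 − 27) = 4, so Qs = 4P + 82.
Before the tax: set 278 − 3P = 4P + 82 → P* = $28, Q* = 194.
With the tax collected from sellers, supply shifts: Qs = 4(P − 14) + 82.
Solving gives Q = 170 with buyers paying $36 and sellers receiving $22 (the $14 wedge).
The less price-elastic side of the market bears the larger share of a per-unit tax.

Buyers pay $36; sellers receive $22; quantity = 170.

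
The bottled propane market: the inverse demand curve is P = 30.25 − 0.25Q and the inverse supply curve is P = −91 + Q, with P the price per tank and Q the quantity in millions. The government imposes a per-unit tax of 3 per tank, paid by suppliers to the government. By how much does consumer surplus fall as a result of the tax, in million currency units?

Inverting to Q(P) form: Qd = 121 − 4P; Qs = P + 91.
Before the tax: set 121 − 4P = P + 91 → P* = 6, Q* = 97.
With the tax collected from suppliers, supply shifts: Qs = (P − 3) + 91.
Solving gives Q = 94.6 with buyers paying 6.6 and suppliers receiving 3.6 (the 3 wedge).
ΔCS is the trapezoid between Q = 94.6 and Q = 97 of height 0.6: ½ · (97 + 94.6) · 0.6 = 57.48.

Consumer surplus falls by 57.48 million.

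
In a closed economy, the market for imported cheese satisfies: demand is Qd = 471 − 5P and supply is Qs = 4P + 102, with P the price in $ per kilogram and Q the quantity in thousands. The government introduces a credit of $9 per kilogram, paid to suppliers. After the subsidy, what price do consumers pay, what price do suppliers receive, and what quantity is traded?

Consumers pay $37; suppliers receive $46; quantity = 286.

Without the subsidy, 471 − 5P = 4P + 102 gives 9P = 369, so P* = $41 and Q* = 266.
With a per-unit subsidy paid to suppliers, each receives P + 9 per unit sold, so supply becomes Qs = 4(P + 9) + 102.
Solving gives Q = 286 with consumers paying $37 and suppliers receiving $46 (the $9 wedge).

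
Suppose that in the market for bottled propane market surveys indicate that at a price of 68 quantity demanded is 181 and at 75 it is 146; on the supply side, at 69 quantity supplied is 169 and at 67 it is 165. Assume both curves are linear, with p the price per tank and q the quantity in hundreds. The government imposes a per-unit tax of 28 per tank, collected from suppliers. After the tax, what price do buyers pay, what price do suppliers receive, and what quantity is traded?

Demand slope: (146 − 181)/(75 − 68) = -5, so qd = 521 − 5p.
Supply slope: (165 − 169)/(67 − 69) = 2, so qs = 2p + 31.
Before the tax: set 521 − 5p = 2p + 31 → p* = 70, q* = 171.
With the tax collected from suppliers, supply shifts: qs = 2(p − 28) + 31.
New equilibrium: buyers pay 78, suppliers receive 50, q = 131. (Wedge: pb − ps = 28.)
The less price-elastic side of the market bears the larger share of a per-unit tax.

Buyers pay 78; suppliers receive 50; quantity = 131.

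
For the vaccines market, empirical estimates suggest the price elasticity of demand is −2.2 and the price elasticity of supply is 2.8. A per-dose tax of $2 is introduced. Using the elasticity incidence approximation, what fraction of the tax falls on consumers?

Consumers' share ≈ 0.56.

Incidence ratio: consumers' share ≈ εs / (εs + |εd|) = 2.8 / (2.8 + 2.2) = 0.56.
Supply is the more elastic side, so consumers bear the larger share.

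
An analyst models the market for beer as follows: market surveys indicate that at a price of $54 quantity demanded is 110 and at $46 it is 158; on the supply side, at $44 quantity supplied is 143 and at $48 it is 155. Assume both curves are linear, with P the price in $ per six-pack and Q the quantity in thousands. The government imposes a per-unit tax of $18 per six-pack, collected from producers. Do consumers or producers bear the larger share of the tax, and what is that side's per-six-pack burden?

Producers bear the larger share: $12 per six-pack.

Demand slope: (158 − 110)/(46 − 54) = -6, so Qd = 434 − 6P.
Supply slope: (155 − 143)/(48 − 44) = 3, so Qs = 3P + 11.
Without the tax, 434 − 6P = 3P + 11 gives 9P = 423, so P* = $47 and Q* = 152.
With the tax collected from producers, supply shifts: Qs = 3(P − 18) + 11.
New equilibrium: consumers pay $53, producers receive $35, Q = 116. (Wedge: Pb − Ps = 18.)
Per-six-pack burden: consumers $6, producers $12.
Producers take the larger share because supply is less price-elastic here (demand slope 6 vs supply slope 3).
The less price-elastic side of the market bears the larger share of a per-unit tax.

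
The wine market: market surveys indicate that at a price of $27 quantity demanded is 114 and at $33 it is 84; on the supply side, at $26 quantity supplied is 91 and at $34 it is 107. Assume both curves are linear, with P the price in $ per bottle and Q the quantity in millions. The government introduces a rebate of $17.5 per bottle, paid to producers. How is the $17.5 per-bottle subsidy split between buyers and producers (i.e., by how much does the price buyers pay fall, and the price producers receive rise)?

Buyers gain $5 per bottle; producers gain $12.5 per bottle.

Demand slope: (84 − 114)/(33 − 27) = -5, so Qd = 249 − 5P.
Supply slope: (107 − 91)/(34 − 26) = 2, so Qs = 2P + 39.
Before the subsidy: set 249 − 5P = 2P + 39 → P* = $30, Q* = 99.
With a per-unit subsidy paid to producers, each receives P + 17.5 per unit sold, so supply becomes Qs = 2(P + 17.5) + 39.
Solving gives Q = 124 with buyers paying $25 and producers receiving $42.5 (the $17.5 wedge).
Gain to buyers: $5; to producers: $12.5. (They sum to $17.5.)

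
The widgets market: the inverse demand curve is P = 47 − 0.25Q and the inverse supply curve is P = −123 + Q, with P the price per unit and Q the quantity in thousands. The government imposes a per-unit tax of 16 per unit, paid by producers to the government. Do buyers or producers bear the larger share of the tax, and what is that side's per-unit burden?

Producers bear the larger share: 12.8 per unit.

Rewrite in direct form: Qd = 188 − 4P and Qs = P + 123.
Before the tax: set 188 − 4P = P + 123 → P* = 13, Q* = 136.
With the tax collected from producers, supply shifts: Qs = (P − 16) + 123.
Solving gives Q = 123.2 with buyers paying 16.2 and producers receiving 0.2 (the 16 wedge).
Per-unit burden: buyers 3.2, producers 12.8.
Producers take the larger share because supply is less price-elastic here (demand slope 4 vs supply slope 1).
The less price-elastic side of the market bears the larger share of a per-unit tax.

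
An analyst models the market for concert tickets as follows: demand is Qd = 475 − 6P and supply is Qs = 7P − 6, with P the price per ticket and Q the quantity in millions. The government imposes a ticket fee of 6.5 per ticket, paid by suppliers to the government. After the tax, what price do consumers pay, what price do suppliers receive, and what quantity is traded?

Before the tax: set 475 − 6P = 7P − 6 → P* = 37, Q* = 253.
With the tax collected from suppliers, supply shifts: Qs = 7(P − 6.5) − 6.
New equilibrium: consumers pay 40.5, suppliers receive 34, Q = 232. (Wedge: Pb − Ps = 6.5.)
The less price-elastic side of the market bears the larger share of a per-unit tax.

Consumers pay 40.5; suppliers receive 34; quantity = 232.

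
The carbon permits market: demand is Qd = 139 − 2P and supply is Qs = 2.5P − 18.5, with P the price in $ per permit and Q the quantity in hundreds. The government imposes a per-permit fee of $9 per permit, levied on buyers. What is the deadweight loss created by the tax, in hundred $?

Deadweight loss = $45 hundred.

Without the tax, 139 − 2P = 2.5P − 18.5 gives 4.5P = 157.5, so P* = $35 and Q* = 69.
With the tax collected from buyers, demand (in seller-price terms) shifts: Qd = 139 − 2(P + 9).
New equilibrium: buyers pay $40, producers receive $31, Q = 59. (Wedge: Pb − Ps = 9.)
Quantity falls by |ΔQ| = |69 − 59| = 10.
DWL = ½ · t · |ΔQ| = ½ · 9 · 10 = $45.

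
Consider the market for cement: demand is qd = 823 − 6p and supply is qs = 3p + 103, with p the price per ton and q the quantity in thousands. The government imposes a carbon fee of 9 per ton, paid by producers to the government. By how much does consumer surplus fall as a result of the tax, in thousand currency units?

Without the tax, 823 − 6p = 3p + 103 gives 9p = 720, so p* = 80 and q* = 343.
With the tax collected from producers, supply shifts: qs = 3(p − 9) + 103.
Solving gives q = 325 with buyers paying 83 and producers receiving 74 (the 9 wedge).
ΔCS is the trapezoid between Q = 325 and Q = 343 of height 3: ½ · (343 + 325) · 3 = 1002.

Consumer surplus falls by 1002 thousand.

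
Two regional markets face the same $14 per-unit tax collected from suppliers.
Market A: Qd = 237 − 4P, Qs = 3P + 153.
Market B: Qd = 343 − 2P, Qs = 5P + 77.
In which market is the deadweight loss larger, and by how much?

Market A, by $28.

Market A: pre-tax P* = $12, Q* = 189; post-tax Q = 165; deadweight loss = $168.
Market B: pre-tax P* = $38, Q* = 267; post-tax Q = 247; deadweight loss = $140.
Difference: $168 vs $140 → market A is larger by $28.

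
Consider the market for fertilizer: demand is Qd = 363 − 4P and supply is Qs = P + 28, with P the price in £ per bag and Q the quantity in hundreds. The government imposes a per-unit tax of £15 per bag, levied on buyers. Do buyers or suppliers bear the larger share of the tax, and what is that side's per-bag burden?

Without the tax, 363 − 4P = P + 28 gives 5P = 335, so P* = £67 and Q* = 95.
With the tax collected from buyers, demand (in seller-price terms) shifts: Qd = 363 − 4(P + 15).
Solving gives Q = 83 with buyers paying £70 and suppliers receiving £55 (the £15 wedge).
Per-bag burden: buyers £3, suppliers £12.
Suppliers take the larger share because supply is less price-elastic here (demand slope 4 vs supply slope 1).
The less price-elastic side of the market bears the larger share of a per-unit tax.

Suppliers bear the larger share: £12 per bag.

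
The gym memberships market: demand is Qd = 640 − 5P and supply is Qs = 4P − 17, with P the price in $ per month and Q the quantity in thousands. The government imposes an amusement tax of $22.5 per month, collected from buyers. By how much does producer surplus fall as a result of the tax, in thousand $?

Producer surplus falls by $3125 thousand.

Before the tax: set 640 − 5P = 4P − 17 → P* = $73, Q* = 275.
With the tax collected from buyers, demand (in seller-price terms) shifts: Qd = 640 − 5(P + 22.5).
New equilibrium: buyers pay $83, suppliers receive $60.5, Q = 225. (Wedge: Pb − Ps = 22.5.)
ΔPS is the trapezoid between Q = 225 and Q = 275 of height $12.5: ½ · (275 + 225) · 12.5 = $3125.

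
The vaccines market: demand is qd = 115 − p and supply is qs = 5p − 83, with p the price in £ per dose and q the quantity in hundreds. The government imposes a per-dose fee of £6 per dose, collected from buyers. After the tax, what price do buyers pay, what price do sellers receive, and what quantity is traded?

Without the tax, 115 − p = 5p − 83 gives 6p = 198, so p* = £33 and q* = 82.
With the tax collected from buyers, demand (in seller-price terms) shifts: qd = 115 − (p + 6).
Solving gives q = 77 with buyers paying £38 and sellers receiving £32 (the £6 wedge).
The less price-elastic side of the market bears the larger share of a per-unit tax.

Buyers pay £38; sellers receive £32; quantity = 77.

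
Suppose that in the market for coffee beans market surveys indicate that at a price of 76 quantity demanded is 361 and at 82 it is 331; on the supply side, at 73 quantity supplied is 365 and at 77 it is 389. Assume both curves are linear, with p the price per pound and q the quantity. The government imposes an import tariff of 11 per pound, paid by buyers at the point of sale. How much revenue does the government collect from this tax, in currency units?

Tax revenue = 3751.

Demand slope: (331 − 361)/(82 − 76) = -5, so qd = 741 − 5p.
Supply slope: (389 − 365)/(77 − 73) = 6, so qs = 6p − 73.
Before the tax: set 741 − 5p = 6p − 73 → p* = 74, q* = 371.
With the tax collected from buyers, demand (in seller-price terms) shifts: qd = 741 − 5(p + 11).
New equilibrium: buyers pay 80, producers receive 69, q = 341. (Wedge: pb − ps = 11.)
Revenue = t · Q = 11 · 341 = 3751.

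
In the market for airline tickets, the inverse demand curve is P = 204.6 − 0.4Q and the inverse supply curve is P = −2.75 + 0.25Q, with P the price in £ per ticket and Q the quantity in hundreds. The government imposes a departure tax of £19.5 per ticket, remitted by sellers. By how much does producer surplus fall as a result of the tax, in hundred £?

Inverting to Q(P) form: Qd = 511.5 − 2.5P; Qs = 4P + 11.
Without the tax, 511.5 − 2.5P = 4P + 11 gives 6.5P = 500.5, so P* = £77 and Q* = 319.
With the tax collected from sellers, supply shifts: Qs = 4(P − 19.5) + 11.
New equilibrium: buyers pay £89, sellers receive £69.5, Q = 289. (Wedge: Pb − Ps = 19.5.)
ΔPS is the trapezoid between Q = 289 and Q = 319 of height £7.5: ½ · (319 + 289) · 7.5 = £2280.

Producer surplus falls by £2280 hundred.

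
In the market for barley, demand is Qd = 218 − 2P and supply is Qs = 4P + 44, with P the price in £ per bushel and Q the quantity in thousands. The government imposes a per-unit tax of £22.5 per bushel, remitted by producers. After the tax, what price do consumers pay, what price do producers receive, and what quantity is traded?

Consumers pay £44; producers receive £21.5; quantity = 130.

Before the tax: set 218 − 2P = 4P + 44 → P* = £29, Q* = 160.
With the tax collected from producers, supply shifts: Qs = 4(P − 22.5) + 44.
New equilibrium: consumers pay £44, producers receive £21.5, Q = 130. (Wedge: Pb − Ps = 22.5.)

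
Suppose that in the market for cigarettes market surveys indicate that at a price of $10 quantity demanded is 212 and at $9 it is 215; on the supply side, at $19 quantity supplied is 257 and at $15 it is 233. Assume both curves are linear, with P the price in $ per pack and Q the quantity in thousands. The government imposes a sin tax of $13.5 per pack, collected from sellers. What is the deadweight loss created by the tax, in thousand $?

Demand slope: (215 − 212)/(9 − 10) = -3, so Qd = 242 − 3P.
Supply slope: (233 − 257)/(15 − 19) = 6, so Qs = 6P + 143.
Without the tax, 242 − 3P = 6P + 143 gives 9P = 99, so P* = $11 and Q* = 209.
With the tax collected from sellers, supply shifts: Qs = 6(P − 13.5) + 143.
Solving gives Q = 182 with buyers paying $20 and sellers receiving $6.5 (the $13.5 wedge).
Quantity falls by |ΔQ| = |209 − 182| = 27.
DWL = ½ · t · |ΔQ| = ½ · 13.5 · 27 = $182.25.

Deadweight loss = $182.25 thousand.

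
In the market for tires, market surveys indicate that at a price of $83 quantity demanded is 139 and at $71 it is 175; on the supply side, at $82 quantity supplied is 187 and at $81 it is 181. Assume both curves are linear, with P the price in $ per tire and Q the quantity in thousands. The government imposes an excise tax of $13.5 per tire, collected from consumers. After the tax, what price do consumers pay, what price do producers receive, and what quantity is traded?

Demand slope: (175 − 139)/(71 − 83) = -3, so Qd = 388 − 3P.
Supply slope: (181 − 187)/(81 − 82) = 6, so Qs = 6P − 305.
Without the tax, 388 − 3P = 6P − 305 gives 9P = 693, so P* = $77 and Q* = 157.
With the tax collected from consumers, demand (in seller-price terms) shifts: Qd = 388 − 3(P + 13.5).
New equilibrium: consumers pay $86, producers receive $72.5, Q = 130. (Wedge: Pb − Ps = 13.5.)
The less price-elastic side of the market bears the larger share of a per-unit tax.

Consumers pay $86; producers receive $72.5; quantity = 130.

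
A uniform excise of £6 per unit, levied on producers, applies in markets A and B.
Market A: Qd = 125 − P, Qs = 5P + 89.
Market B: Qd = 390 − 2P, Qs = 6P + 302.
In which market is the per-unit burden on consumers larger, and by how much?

Market A: pre-tax P* = £6, Q* = 119; post-tax Q = 114; per-unit burden on consumers = £5.
Market B: pre-tax P* = £11, Q* = 368; post-tax Q = 359; per-unit burden on consumers = £4.5.
Difference: £5 vs £4.5 → market A is larger by £0.5.

Market A, by £0.5.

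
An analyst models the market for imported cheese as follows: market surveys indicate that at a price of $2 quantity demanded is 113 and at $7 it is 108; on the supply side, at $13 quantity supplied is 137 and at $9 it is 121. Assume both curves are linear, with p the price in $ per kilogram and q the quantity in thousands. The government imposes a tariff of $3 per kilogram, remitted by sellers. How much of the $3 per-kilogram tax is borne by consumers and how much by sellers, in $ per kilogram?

Consumers bear $2.4 per kilogram; sellers bear $0.6 per kilogram.

Demand slope: (108 − 113)/(7 − 2) = -1, so qd = 115 − p.
Supply slope: (121 − 137)/(9 − 13) = 4, so qs = 4p + 85.
Without the tax, 115 − p = 4p + 85 gives 5p = 30, so p* = $6 and q* = 109.
With the tax collected from sellers, supply shifts: qs = 4(p − 3) + 85.
New equilibrium: consumers pay $8.4, sellers receive $5.4, q = 106.6. (Wedge: pb − ps = 3.)
Burden on consumers: $2.4; on sellers: $0.6. (They sum to $3.)
The less price-elastic side of the market bears the larger share of a per-unit tax.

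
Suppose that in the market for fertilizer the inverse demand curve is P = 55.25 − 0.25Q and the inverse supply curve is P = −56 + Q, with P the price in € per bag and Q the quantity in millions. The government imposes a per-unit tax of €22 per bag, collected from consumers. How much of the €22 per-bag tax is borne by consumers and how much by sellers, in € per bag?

Inverting to Q(P) form: Qd = 221 − 4P; Qs = P + 56.
Before the tax: set 221 − 4P = P + 56 → P* = €33, Q* = 89.
With the tax collected from consumers, demand (in seller-price terms) shifts: Qd = 221 − 4(P + 22).
Solving gives Q = 71.4 with consumers paying €37.4 and sellers receiving €15.4 (the €22 wedge).
Burden on consumers: €4.4; on sellers: €17.6. (They sum to €22.)

Consumers bear €4.4 per bag; sellers bear €17.6 per bag.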